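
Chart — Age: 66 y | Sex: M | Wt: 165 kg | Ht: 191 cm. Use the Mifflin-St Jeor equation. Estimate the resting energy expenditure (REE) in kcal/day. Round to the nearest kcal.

2519 kcal/day

Mifflin-St Jeor (male): BMR = 10(165) + 6.25(191) − 5(66) + 5 = 1650 + 1193.75 − 330 + 5 = 2518.75 kcal/day.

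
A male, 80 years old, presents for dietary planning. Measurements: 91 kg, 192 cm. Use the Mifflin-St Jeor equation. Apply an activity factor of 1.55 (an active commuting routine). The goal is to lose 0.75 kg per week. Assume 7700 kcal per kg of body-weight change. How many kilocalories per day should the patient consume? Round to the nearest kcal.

Mifflin-St Jeor (male): BMR = 10(91) + 6.25(192) − 5(80) + 5 = 910 + 1200 − 400 + 5 = 1715 kcal/day.
TEE = 1715 × 1.55 = 2658.25 kcal/day.
Required daily deficit = 0.75 × 7700 ÷ 7 = 825 kcal/day.
Target intake = 2658.25 − 825 = 1833.25 kcal/day.

1833 kilocalories per day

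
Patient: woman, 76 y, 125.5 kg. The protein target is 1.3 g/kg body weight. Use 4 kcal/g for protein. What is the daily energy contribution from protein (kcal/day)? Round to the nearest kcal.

653 kcal/day

Protein = 1.3 g/kg × 125.5 kg = 163.15 g/day.
Protein energy = 163.15 g × 4 kcal/g = 652.6 kcal/day.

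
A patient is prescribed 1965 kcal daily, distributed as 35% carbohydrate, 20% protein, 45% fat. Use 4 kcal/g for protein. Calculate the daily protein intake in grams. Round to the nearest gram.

Protein energy = 20% × 1965 = 393 kcal.
At 4 kcal/g: 393 ÷ 4 = 98.25 g.

98 g/day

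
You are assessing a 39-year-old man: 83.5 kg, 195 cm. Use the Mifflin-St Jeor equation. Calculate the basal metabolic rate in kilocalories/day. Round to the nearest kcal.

Mifflin-St Jeor (male): BMR = 10(83.5) + 6.25(195) − 5(39) + 5 = 835 + 1218.75 − 195 + 5 = 1863.75 kcal/day.

1864 kilocalories/day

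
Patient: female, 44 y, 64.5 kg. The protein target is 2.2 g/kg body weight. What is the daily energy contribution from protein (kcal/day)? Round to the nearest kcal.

Protein = 2.2 g/kg × 64.5 kg = 141.9 g/day.
Protein energy = 141.9 g × 4 kcal/g = 567.6 kcal/day.

568 kcal/day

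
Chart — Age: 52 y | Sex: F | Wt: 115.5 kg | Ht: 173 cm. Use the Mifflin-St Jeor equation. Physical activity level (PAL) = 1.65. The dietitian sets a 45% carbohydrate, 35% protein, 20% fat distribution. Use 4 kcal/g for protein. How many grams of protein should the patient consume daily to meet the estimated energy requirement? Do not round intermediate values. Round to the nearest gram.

Mifflin-St Jeor (female): BMR = 10(115.5) + 6.25(173) − 5(52) − 161 = 1155 + 1081.25 − 260 − 161 = 1815.25 kcal/day.
TEE = 1815.25 × 1.65 = 2995.1625 kcal/day.
Protein energy = 35% × 2995.1625 = 1048.3069 kcal.
Protein = 1048.3069 ÷ 4 kcal/g = 262.0767 g.

262 g/day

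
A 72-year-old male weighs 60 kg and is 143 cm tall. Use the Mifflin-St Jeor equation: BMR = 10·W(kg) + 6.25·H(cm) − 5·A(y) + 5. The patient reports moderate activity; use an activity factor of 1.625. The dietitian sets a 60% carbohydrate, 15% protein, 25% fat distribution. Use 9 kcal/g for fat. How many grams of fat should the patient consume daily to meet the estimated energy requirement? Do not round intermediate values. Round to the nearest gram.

51 g/day

Mifflin-St Jeor (male): BMR = 10(60) + 6.25(143) − 5(72) + 5 = 600 + 893.75 − 360 + 5 = 1138.75 kcal/day.
TEE = 1138.75 × 1.625 = 1850.4688 kcal/day.
Fat energy = 25% × 1850.4688 = 462.6172 kcal.
Fat = 462.6172 ÷ 9 kcal/g = 51.4019 g.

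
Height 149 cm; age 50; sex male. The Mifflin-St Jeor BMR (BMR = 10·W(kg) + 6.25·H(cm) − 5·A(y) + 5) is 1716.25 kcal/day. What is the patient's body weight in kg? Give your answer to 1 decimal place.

103.0 kg

1716.25 = 10·W + 6.25(149) − 5(50) + 5
10·W = 1716.25 − 686.25 = 1030, so W = 103 kg.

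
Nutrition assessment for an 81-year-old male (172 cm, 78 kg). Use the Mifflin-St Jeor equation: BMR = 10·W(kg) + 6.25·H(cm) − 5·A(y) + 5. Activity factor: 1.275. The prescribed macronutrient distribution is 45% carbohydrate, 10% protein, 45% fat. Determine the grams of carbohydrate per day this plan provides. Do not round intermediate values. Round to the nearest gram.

Mifflin-St Jeor (male): BMR = 10(78) + 6.25(172) − 5(81) + 5 = 780 + 1075 − 405 + 5 = 1455 kcal/day.
TEE = 1455 × 1.275 = 1855.125 kcal/day.
Carbohydrate energy = 45% × 1855.125 = 834.8063 kcal.
Carbohydrate = 834.8063 ÷ 4 kcal/g = 208.7016 g.

209 g/day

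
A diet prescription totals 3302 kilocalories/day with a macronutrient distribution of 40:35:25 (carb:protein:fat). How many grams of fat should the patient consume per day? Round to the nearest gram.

Fat energy = 25% × 3302 = 825.5 kcal.
At 9 kcal/g: 825.5 ÷ 9 = 91.7222 g.

92 g/day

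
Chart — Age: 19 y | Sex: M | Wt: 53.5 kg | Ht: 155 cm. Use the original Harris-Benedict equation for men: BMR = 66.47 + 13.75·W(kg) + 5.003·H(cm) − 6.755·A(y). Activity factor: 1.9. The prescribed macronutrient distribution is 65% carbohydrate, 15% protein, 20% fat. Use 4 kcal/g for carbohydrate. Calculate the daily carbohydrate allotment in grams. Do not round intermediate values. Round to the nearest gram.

447 g/day

Harris-Benedict: BMR = 66.47 + 13.75(53.5) + 5.003(155) − 6.755(19) = 1449.215 kcal/day.
TEE = 1449.215 × 1.9 = 2753.5085 kcal/day.
Carbohydrate energy = 65% × 2753.5085 = 1789.7805 kcal.
Carbohydrate = 1789.7805 ÷ 4 kcal/g = 447.4451 g.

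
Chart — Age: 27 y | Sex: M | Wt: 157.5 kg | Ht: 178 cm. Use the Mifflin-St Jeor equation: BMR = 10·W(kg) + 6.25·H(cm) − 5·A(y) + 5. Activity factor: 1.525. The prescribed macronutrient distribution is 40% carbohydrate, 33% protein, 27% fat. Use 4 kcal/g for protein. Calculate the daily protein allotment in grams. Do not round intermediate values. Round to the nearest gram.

322 g/day

Mifflin-St Jeor (male): BMR = 10(157.5) + 6.25(178) − 5(27) + 5 = 1575 + 1112.5 − 135 + 5 = 2557.5 kcal/day.
TEE = 2557.5 × 1.525 = 3900.1875 kcal/day.
Protein energy = 33% × 3900.1875 = 1287.0619 kcal.
Protein = 1287.0619 ÷ 4 kcal/g = 321.7655 g.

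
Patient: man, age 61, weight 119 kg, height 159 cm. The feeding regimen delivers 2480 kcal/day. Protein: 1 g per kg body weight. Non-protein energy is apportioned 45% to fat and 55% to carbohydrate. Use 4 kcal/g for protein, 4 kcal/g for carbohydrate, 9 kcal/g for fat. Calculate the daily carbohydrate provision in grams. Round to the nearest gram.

276 g/day

Protein = 1 × 119 = 119 g → 119 × 4 = 476 kcal.
Non-protein calories = 2480 − 476 = 2004 kcal.
Fat: 45% × 2004 = 901.8 kcal; carbohydrate: 1102.2 kcal.
Carbohydrate: 1102.2 kcal ÷ 4 kcal/g = 275.55 g.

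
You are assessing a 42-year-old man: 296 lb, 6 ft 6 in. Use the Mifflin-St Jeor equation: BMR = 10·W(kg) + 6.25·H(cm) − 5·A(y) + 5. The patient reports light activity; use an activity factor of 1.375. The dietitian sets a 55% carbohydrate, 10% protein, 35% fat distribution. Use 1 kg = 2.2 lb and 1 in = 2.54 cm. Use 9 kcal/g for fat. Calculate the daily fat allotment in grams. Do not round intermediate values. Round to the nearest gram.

Convert to metric: weight = 296 ÷ 2.2 = 134.5455 kg; height = (6×12 + 6) × 2.54 = 78 × 2.54 = 198.12 cm.
Mifflin-St Jeor (male): BMR = 10(134.5455) + 6.25(198.12) − 5(42) + 5 = 1345.4545 + 1238.25 − 210 + 5 = 2378.7045 kcal/day.
TEE = 2378.7045 × 1.375 = 3270.7187 kcal/day.
Fat energy = 35% × 3270.7187 = 1144.7516 kcal.
Fat = 1144.7516 ÷ 9 kcal/g = 127.1946 g.

127 g/day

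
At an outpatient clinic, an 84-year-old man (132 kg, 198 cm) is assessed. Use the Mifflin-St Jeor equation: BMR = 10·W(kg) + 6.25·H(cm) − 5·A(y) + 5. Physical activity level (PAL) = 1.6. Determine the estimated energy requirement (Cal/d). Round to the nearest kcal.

Mifflin-St Jeor (male): BMR = 10(132) + 6.25(198) − 5(84) + 5 = 1320 + 1237.5 − 420 + 5 = 2142.5 kcal/day.
TEE = BMR × activity factor = 2142.5 × 1.6 = 3428 kcal/day.

3428 Cal/d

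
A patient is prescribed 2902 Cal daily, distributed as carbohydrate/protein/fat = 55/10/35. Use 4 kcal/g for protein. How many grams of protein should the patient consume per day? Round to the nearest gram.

73 g/day

Protein energy = 10% × 2902 = 290.2 kcal.
At 4 kcal/g: 290.2 ÷ 4 = 72.55 g.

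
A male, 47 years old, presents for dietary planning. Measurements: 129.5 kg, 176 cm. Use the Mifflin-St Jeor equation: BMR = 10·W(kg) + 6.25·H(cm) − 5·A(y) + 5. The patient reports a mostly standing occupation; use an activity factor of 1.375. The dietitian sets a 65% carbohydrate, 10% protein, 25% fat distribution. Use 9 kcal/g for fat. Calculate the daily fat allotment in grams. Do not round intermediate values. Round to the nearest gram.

Mifflin-St Jeor (male): BMR = 10(129.5) + 6.25(176) − 5(47) + 5 = 1295 + 1100 − 235 + 5 = 2165 kcal/day.
TEE = 2165 × 1.375 = 2976.875 kcal/day.
Fat energy = 25% × 2976.875 = 744.2188 kcal.
Fat = 744.2188 ÷ 9 kcal/g = 82.691 g.

83 g/day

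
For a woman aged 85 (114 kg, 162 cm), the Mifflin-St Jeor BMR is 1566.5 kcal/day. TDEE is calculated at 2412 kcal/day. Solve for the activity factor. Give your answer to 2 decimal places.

Activity factor = TEE ÷ BMR = 2412 ÷ 1566.5 = 1.54.

1.54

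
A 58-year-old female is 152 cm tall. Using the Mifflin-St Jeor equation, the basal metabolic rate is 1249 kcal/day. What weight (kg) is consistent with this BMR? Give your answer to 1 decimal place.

1249 = 10·W + 6.25(152) − 5(58) − 161
10·W = 1249 − 499 = 750, so W = 75 kg.

75.0 kg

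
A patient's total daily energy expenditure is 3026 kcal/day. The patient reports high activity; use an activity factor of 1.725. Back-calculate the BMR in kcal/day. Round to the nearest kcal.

BMR = TEE ÷ activity factor = 3026 ÷ 1.725 = 1754.2029 kcal/day.

1754 kcal/day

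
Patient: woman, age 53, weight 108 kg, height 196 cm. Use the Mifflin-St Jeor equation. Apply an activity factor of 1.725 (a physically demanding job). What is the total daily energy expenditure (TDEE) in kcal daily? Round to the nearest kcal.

Mifflin-St Jeor (female): BMR = 10(108) + 6.25(196) − 5(53) − 161 = 1080 + 1225 − 265 − 161 = 1879 kcal/day.
TEE = BMR × activity factor = 1879 × 1.725 = 3241.275 kcal/day.

3241 kcal daily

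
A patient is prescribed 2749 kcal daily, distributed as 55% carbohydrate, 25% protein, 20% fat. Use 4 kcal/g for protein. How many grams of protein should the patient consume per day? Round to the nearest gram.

Protein energy = 25% × 2749 = 687.25 kcal.
At 4 kcal/g: 687.25 ÷ 4 = 171.8125 g.

172 g/day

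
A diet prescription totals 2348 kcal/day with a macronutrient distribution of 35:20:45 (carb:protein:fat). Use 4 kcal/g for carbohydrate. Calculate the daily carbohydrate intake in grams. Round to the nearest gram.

Carbohydrate energy = 35% × 2348 = 821.8 kcal.
At 4 kcal/g: 821.8 ÷ 4 = 205.45 g.

205 g/day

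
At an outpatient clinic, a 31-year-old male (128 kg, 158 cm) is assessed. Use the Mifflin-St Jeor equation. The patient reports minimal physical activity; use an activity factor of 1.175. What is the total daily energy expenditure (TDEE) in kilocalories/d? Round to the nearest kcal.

2488 kilocalories/d

Mifflin-St Jeor (male): BMR = 10(128) + 6.25(158) − 5(31) + 5 = 1280 + 987.5 − 155 + 5 = 2117.5 kcal/day.
TEE = BMR × activity factor = 2117.5 × 1.175 = 2488.0625 kcal/day.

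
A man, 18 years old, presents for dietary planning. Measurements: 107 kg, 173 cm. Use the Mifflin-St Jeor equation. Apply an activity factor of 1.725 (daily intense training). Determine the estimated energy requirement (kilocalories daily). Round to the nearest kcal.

Mifflin-St Jeor (male): BMR = 10(107) + 6.25(173) − 5(18) + 5 = 1070 + 1081.25 − 90 + 5 = 2066.25 kcal/day.
TEE = BMR × activity factor = 2066.25 × 1.725 = 3564.2813 kcal/day.

3564 kilocalories daily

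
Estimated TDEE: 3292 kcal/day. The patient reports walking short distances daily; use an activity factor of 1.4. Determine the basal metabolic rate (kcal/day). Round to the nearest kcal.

BMR = TEE ÷ activity factor = 3292 ÷ 1.4 = 2351.4286 kcal/day.

2351 kcal/day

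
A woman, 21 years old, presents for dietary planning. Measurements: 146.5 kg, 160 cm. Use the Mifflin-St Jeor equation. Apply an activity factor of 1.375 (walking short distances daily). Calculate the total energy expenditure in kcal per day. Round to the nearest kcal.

3024 kcal per day

Mifflin-St Jeor (female): BMR = 10(146.5) + 6.25(160) − 5(21) − 161 = 1465 + 1000 − 105 − 161 = 2199 kcal/day.
TEE = BMR × activity factor = 2199 × 1.375 = 3023.625 kcal/day.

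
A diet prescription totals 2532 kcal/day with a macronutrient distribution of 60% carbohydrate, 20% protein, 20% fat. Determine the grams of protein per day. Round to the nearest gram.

Protein energy = 20% × 2532 = 506.4 kcal.
At 4 kcal/g: 506.4 ÷ 4 = 126.6 g.

127 g/day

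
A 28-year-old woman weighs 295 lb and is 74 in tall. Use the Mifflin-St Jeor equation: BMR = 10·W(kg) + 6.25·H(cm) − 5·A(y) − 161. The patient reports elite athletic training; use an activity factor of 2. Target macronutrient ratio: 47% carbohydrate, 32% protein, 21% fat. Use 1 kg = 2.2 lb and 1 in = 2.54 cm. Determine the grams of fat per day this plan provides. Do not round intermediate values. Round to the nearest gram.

Convert to metric: weight = 295 ÷ 2.2 = 134.0909 kg; height = 74 × 2.54 = 187.96 cm.
Mifflin-St Jeor (female): BMR = 10(134.0909) + 6.25(187.96) − 5(28) − 161 = 1340.9091 + 1174.75 − 140 − 161 = 2214.6591 kcal/day.
TEE = 2214.6591 × 2 = 4429.3182 kcal/day.
Fat energy = 21% × 4429.3182 = 930.1568 kcal.
Fat = 930.1568 ÷ 9 kcal/g = 103.3508 g.

103 g/day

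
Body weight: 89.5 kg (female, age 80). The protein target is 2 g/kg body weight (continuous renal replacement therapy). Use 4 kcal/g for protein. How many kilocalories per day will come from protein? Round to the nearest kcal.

Protein = 2 g/kg × 89.5 kg = 179 g/day.
Protein energy = 179 g × 4 kcal/g = 716 kcal/day.

716 kcal/day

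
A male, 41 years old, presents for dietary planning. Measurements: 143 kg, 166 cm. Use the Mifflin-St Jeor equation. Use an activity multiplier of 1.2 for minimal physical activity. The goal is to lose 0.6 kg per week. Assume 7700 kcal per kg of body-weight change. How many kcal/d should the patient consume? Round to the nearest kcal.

Mifflin-St Jeor (male): BMR = 10(143) + 6.25(166) − 5(41) + 5 = 1430 + 1037.5 − 205 + 5 = 2267.5 kcal/day.
TEE = 2267.5 × 1.2 = 2721 kcal/day.
Required daily deficit = 0.6 × 7700 ÷ 7 = 660 kcal/day.
Target intake = 2721 − 660 = 2061 kcal/day.

2061 kcal/d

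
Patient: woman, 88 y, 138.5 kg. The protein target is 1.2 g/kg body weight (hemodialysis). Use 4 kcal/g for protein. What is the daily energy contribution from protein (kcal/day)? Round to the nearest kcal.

Protein = 1.2 g/kg × 138.5 kg = 166.2 g/day.
Protein energy = 166.2 g × 4 kcal/g = 664.8 kcal/day.

665 kcal/day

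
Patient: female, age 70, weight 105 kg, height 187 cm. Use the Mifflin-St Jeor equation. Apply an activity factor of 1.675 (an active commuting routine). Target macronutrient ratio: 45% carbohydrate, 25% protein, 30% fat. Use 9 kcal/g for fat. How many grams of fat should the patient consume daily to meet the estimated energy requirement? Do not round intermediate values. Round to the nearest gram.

Mifflin-St Jeor (female): BMR = 10(105) + 6.25(187) − 5(70) − 161 = 1050 + 1168.75 − 350 − 161 = 1707.75 kcal/day.
TEE = 1707.75 × 1.675 = 2860.4813 kcal/day.
Fat energy = 30% × 2860.4813 = 858.1444 kcal.
Fat = 858.1444 ÷ 9 kcal/g = 95.3494 g.

95 g/day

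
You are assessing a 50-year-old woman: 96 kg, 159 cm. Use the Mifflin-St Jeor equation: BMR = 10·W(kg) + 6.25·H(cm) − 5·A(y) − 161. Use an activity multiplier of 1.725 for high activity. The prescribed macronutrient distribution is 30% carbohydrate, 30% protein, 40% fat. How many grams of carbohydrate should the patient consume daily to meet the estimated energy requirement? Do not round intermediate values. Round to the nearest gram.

200 g/day

Mifflin-St Jeor (female): BMR = 10(96) + 6.25(159) − 5(50) − 161 = 960 + 993.75 − 250 − 161 = 1542.75 kcal/day.
TEE = 1542.75 × 1.725 = 2661.2438 kcal/day.
Carbohydrate energy = 30% × 2661.2438 = 798.3731 kcal.
Carbohydrate = 798.3731 ÷ 4 kcal/g = 199.5933 g.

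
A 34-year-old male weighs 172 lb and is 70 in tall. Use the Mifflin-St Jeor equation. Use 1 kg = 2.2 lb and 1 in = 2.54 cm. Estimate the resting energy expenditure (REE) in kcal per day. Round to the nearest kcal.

1728 kcal per day

Convert to metric: weight = 172 ÷ 2.2 = 78.1818 kg; height = 70 × 2.54 = 177.8 cm.
Mifflin-St Jeor (male): BMR = 10(78.1818) + 6.25(177.8) − 5(34) + 5 = 781.8182 + 1111.25 − 170 + 5 = 1728.0682 kcal/day.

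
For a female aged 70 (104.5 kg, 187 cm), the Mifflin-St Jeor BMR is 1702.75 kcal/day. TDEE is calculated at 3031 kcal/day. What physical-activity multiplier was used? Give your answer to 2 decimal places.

Activity factor = TEE ÷ BMR = 3031 ÷ 1702.75 = 1.78.

1.78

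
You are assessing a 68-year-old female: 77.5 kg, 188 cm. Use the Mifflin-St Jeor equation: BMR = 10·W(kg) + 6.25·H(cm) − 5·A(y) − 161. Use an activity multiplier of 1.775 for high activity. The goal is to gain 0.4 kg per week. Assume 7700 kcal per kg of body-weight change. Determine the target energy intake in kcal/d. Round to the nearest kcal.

Mifflin-St Jeor (female): BMR = 10(77.5) + 6.25(188) − 5(68) − 161 = 775 + 1175 − 340 − 161 = 1449 kcal/day.
TEE = 1449 × 1.775 = 2571.975 kcal/day.
Required daily surplus = 0.4 × 7700 ÷ 7 = 440 kcal/day.
Target intake = 2571.975 + 440 = 3011.975 kcal/day.

3012 kcal/d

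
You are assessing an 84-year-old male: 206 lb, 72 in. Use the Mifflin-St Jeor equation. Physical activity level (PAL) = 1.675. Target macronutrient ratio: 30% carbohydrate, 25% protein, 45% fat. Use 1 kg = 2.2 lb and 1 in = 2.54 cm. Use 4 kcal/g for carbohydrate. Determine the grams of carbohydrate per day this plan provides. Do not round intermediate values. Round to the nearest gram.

Convert to metric: weight = 206 ÷ 2.2 = 93.6364 kg; height = 72 × 2.54 = 182.88 cm.
Mifflin-St Jeor (male): BMR = 10(93.6364) + 6.25(182.88) − 5(84) + 5 = 936.3636 + 1143 − 420 + 5 = 1664.3636 kcal/day.
TEE = 1664.3636 × 1.675 = 2787.8091 kcal/day.
Carbohydrate energy = 30% × 2787.8091 = 836.3427 kcal.
Carbohydrate = 836.3427 ÷ 4 kcal/g = 209.0857 g.

209 g/day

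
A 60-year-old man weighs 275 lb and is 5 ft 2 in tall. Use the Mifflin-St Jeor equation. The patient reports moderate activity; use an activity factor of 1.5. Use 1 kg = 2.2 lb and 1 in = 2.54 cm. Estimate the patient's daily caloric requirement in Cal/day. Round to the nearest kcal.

2909 Cal/day

Convert to metric: weight = 275 ÷ 2.2 = 125 kg; height = (5×12 + 2) × 2.54 = 62 × 2.54 = 157.48 cm.
Mifflin-St Jeor (male): BMR = 10(125) + 6.25(157.48) − 5(60) + 5 = 1250 + 984.25 − 300 + 5 = 1939.25 kcal/day.
TEE = BMR × activity factor = 1939.25 × 1.5 = 2908.875 kcal/day.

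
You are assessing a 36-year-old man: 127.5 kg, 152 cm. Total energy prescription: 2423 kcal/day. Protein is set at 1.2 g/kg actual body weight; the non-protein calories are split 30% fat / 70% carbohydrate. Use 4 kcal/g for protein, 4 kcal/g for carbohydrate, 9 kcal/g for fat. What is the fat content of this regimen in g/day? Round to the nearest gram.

60 g/day

Protein = 1.2 × 127.5 = 153 g → 153 × 4 = 612 kcal.
Non-protein calories = 2423 − 612 = 1811 kcal.
Fat: 30% × 1811 = 543.3 kcal; carbohydrate: 1267.7 kcal.
Fat: 543.3 kcal ÷ 9 kcal/g = 60.3667 g.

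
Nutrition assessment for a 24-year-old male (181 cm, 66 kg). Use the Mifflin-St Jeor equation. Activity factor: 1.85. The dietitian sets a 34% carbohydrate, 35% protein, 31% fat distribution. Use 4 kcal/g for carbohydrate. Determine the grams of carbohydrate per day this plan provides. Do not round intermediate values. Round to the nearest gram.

264 g/day

Mifflin-St Jeor (male): BMR = 10(66) + 6.25(181) − 5(24) + 5 = 660 + 1131.25 − 120 + 5 = 1676.25 kcal/day.
TEE = 1676.25 × 1.85 = 3101.0625 kcal/day.
Carbohydrate energy = 34% × 3101.0625 = 1054.3613 kcal.
Carbohydrate = 1054.3613 ÷ 4 kcal/g = 263.5903 g.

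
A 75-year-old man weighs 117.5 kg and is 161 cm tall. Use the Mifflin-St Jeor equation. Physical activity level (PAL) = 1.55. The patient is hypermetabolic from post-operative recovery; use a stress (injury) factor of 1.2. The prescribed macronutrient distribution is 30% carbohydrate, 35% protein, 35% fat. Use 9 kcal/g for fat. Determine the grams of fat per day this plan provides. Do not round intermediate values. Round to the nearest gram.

Mifflin-St Jeor (male): BMR = 10(117.5) + 6.25(161) − 5(75) + 5 = 1175 + 1006.25 − 375 + 5 = 1811.25 kcal/day.
TEE = 1811.25 × 1.55 = 2807.4375 kcal/day.
With stress factor 1.2: 2807.4375 × 1.2 = 3368.925 kcal/day.
Fat energy = 35% × 3368.925 = 1179.1238 kcal.
Fat = 1179.1238 ÷ 9 kcal/g = 131.0138 g.

131 g/day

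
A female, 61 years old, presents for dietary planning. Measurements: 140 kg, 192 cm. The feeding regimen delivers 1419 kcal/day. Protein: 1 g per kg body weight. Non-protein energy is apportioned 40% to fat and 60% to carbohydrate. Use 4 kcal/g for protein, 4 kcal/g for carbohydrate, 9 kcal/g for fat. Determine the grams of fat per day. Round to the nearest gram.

38 g/day

Protein = 1 × 140 = 140 g → 140 × 4 = 560 kcal.
Non-protein calories = 1419 − 560 = 859 kcal.
Fat: 40% × 859 = 343.6 kcal; carbohydrate: 515.4 kcal.
Fat: 343.6 kcal ÷ 9 kcal/g = 38.1778 g.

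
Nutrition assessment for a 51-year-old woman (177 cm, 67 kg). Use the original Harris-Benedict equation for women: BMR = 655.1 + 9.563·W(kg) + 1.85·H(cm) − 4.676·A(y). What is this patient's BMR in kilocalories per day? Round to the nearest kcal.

Harris-Benedict: BMR = 655.1 + 9.563(67) + 1.85(177) − 4.676(51) = 1384.795 kcal/day.

1385 kilocalories per day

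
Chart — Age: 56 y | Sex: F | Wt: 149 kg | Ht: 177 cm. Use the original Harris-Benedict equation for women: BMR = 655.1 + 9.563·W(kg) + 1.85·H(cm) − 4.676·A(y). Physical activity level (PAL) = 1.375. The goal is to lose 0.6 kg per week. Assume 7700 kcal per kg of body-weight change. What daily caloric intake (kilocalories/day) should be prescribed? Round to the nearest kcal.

Harris-Benedict: BMR = 655.1 + 9.563(149) + 1.85(177) − 4.676(56) = 2145.581 kcal/day.
TEE = 2145.581 × 1.375 = 2950.1739 kcal/day.
Required daily deficit = 0.6 × 7700 ÷ 7 = 660 kcal/day.
Target intake = 2950.1739 − 660 = 2290.1739 kcal/day.

2290 kilocalories/day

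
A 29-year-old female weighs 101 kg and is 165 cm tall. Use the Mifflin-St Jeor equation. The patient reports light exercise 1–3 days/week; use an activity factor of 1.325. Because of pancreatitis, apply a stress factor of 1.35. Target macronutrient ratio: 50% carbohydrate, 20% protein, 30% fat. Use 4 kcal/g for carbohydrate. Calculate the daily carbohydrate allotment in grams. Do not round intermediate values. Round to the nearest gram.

Mifflin-St Jeor (female): BMR = 10(101) + 6.25(165) − 5(29) − 161 = 1010 + 1031.25 − 145 − 161 = 1735.25 kcal/day.
TEE = 1735.25 × 1.325 = 2299.2063 kcal/day.
With stress factor 1.35: 2299.2063 × 1.35 = 3103.9284 kcal/day.
Carbohydrate energy = 50% × 3103.9284 = 1551.9642 kcal.
Carbohydrate = 1551.9642 ÷ 4 kcal/g = 387.9911 g.

388 g/day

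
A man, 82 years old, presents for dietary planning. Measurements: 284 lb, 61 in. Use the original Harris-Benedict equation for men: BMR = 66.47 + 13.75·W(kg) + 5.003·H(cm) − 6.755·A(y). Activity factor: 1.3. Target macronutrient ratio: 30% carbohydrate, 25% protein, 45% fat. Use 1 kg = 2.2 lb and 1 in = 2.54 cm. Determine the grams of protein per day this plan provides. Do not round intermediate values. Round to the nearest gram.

168 g/day

Convert to metric: weight = 284 ÷ 2.2 = 129.0909 kg; height = 61 × 2.54 = 154.94 cm.
Harris-Benedict: BMR = 66.47 + 13.75(129.0909) + 5.003(154.94) − 6.755(82) = 2062.7248 kcal/day.
TEE = 2062.7248 × 1.3 = 2681.5423 kcal/day.
Protein energy = 25% × 2681.5423 = 670.3856 kcal.
Protein = 670.3856 ÷ 4 kcal/g = 167.5964 g.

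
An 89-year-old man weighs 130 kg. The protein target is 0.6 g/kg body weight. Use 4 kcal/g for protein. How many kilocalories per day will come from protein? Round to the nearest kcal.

312 kcal/day

Protein = 0.6 g/kg × 130 kg = 78 g/day.
Protein energy = 78 g × 4 kcal/g = 312 kcal/day.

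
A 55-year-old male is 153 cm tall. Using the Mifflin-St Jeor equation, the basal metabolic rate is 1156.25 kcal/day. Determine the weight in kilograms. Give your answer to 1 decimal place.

1156.25 = 10·W + 6.25(153) − 5(55) + 5
10·W = 1156.25 − 686.25 = 470, so W = 47 kg.

47.0 kg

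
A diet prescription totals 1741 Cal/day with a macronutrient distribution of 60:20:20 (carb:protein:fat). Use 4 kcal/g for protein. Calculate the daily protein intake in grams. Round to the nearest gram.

Protein energy = 20% × 1741 = 348.2 kcal.
At 4 kcal/g: 348.2 ÷ 4 = 87.05 g.

87 g/day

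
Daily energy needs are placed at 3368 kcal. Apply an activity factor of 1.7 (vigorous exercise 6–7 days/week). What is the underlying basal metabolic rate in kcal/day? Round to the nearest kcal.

1981 kcal/day

BMR = TEE ÷ activity factor = 3368 ÷ 1.7 = 1981.1765 kcal/day.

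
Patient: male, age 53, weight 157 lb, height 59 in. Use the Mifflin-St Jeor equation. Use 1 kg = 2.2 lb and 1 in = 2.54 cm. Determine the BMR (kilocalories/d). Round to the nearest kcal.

Convert to metric: weight = 157 ÷ 2.2 = 71.3636 kg; height = 59 × 2.54 = 149.86 cm.
Mifflin-St Jeor (male): BMR = 10(71.3636) + 6.25(149.86) − 5(53) + 5 = 713.6364 + 936.625 − 265 + 5 = 1390.2614 kcal/day.

1390 kilocalories/d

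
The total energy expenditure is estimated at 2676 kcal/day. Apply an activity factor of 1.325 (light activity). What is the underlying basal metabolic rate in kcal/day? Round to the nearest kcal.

2020 kcal/day

BMR = TEE ÷ activity factor = 2676 ÷ 1.325 = 2019.6226 kcal/day.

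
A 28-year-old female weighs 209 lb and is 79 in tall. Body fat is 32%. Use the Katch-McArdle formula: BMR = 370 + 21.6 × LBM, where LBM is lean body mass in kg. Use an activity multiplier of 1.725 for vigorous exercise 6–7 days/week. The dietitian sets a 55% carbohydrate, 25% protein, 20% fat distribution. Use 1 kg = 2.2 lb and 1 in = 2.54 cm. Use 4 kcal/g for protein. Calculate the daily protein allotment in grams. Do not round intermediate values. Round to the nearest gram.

Convert to metric: weight = 209 ÷ 2.2 = 95 kg; height = 79 × 2.54 = 200.66 cm.
LBM = 95 × (1 − 0.32) = 64.6 kg. Katch-McArdle: BMR = 370 + 21.6 × 64.6 = 1765.36 kcal/day.
TEE = 1765.36 × 1.725 = 3045.246 kcal/day.
Protein energy = 25% × 3045.246 = 761.3115 kcal.
Protein = 761.3115 ÷ 4 kcal/g = 190.3279 g.

190 g/day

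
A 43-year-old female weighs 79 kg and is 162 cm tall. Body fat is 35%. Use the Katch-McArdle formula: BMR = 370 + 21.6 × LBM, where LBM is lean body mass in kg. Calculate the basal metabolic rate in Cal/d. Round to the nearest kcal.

1479 Cal/d

LBM = 79 × (1 − 0.35) = 51.35 kg. Katch-McArdle: BMR = 370 + 21.6 × 51.35 = 1479.16 kcal/day.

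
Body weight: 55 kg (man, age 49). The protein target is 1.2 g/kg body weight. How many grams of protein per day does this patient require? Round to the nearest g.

Protein = 1.2 g/kg × 55 kg = 66 g/day.

66 g/day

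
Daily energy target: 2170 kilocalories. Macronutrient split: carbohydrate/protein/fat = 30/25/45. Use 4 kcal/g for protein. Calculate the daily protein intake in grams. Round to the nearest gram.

Protein energy = 25% × 2170 = 542.5 kcal.
At 4 kcal/g: 542.5 ÷ 4 = 135.625 g.

136 g/day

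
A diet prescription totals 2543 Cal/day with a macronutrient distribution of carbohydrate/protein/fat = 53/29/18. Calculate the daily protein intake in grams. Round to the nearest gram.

184 g/day

Protein energy = 29% × 2543 = 737.47 kcal.
At 4 kcal/g: 737.47 ÷ 4 = 184.3675 g.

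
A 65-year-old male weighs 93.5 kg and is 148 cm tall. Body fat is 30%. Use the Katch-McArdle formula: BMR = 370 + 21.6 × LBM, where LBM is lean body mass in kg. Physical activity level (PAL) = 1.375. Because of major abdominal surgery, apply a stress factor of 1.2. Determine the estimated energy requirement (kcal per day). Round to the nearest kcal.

LBM = 93.5 × (1 − 0.3) = 65.45 kg. Katch-McArdle: BMR = 370 + 21.6 × 65.45 = 1783.72 kcal/day.
TEE = BMR × activity factor = 1783.72 × 1.375 = 2452.615 kcal/day.
Apply stress factor: 2452.615 × 1.2 = 2943.138 kcal/day.

2943 kcal per day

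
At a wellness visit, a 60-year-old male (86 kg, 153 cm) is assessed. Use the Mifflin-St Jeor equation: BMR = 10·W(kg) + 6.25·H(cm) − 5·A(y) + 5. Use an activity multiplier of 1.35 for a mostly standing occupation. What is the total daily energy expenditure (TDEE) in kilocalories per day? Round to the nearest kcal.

2054 kilocalories per day

Mifflin-St Jeor (male): BMR = 10(86) + 6.25(153) − 5(60) + 5 = 860 + 956.25 − 300 + 5 = 1521.25 kcal/day.
TEE = BMR × activity factor = 1521.25 × 1.35 = 2053.6875 kcal/day.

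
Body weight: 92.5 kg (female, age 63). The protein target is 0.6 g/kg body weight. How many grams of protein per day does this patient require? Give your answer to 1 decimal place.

55.5 g/day

Protein = 0.6 g/kg × 92.5 kg = 55.5 g/day.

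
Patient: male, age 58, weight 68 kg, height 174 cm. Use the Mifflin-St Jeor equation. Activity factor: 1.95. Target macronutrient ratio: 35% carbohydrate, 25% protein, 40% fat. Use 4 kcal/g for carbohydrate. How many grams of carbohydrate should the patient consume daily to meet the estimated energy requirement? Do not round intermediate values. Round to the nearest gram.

253 g/day

Mifflin-St Jeor (male): BMR = 10(68) + 6.25(174) − 5(58) + 5 = 680 + 1087.5 − 290 + 5 = 1482.5 kcal/day.
TEE = 1482.5 × 1.95 = 2890.875 kcal/day.
Carbohydrate energy = 35% × 2890.875 = 1011.8063 kcal.
Carbohydrate = 1011.8063 ÷ 4 kcal/g = 252.9516 g.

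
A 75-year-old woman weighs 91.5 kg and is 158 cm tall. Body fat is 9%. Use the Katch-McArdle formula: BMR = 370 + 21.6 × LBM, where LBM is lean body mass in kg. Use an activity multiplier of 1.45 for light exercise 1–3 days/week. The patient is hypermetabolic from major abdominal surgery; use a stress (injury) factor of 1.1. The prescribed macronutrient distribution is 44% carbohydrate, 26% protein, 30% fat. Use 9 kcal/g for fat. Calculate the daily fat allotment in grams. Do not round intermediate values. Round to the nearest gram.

115 g/day

LBM = 91.5 × (1 − 0.09) = 83.265 kg. Katch-McArdle: BMR = 370 + 21.6 × 83.265 = 2168.524 kcal/day.
TEE = 2168.524 × 1.45 = 3144.3598 kcal/day.
With stress factor 1.1: 3144.3598 × 1.1 = 3458.7958 kcal/day.
Fat energy = 30% × 3458.7958 = 1037.6387 kcal.
Fat = 1037.6387 ÷ 9 kcal/g = 115.2932 g.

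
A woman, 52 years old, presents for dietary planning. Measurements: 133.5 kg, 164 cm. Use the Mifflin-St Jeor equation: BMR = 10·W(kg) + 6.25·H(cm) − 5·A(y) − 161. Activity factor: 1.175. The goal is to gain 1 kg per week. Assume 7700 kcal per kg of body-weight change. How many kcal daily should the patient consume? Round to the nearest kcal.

3378 kcal daily

Mifflin-St Jeor (female): BMR = 10(133.5) + 6.25(164) − 5(52) − 161 = 1335 + 1025 − 260 − 161 = 1939 kcal/day.
TEE = 1939 × 1.175 = 2278.325 kcal/day.
Required daily surplus = 1 × 7700 ÷ 7 = 1100 kcal/day.
Target intake = 2278.325 + 1100 = 3378.325 kcal/day.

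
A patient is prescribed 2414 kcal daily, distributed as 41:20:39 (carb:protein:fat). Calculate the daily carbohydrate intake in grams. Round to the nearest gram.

247 g/day

Carbohydrate energy = 41% × 2414 = 989.74 kcal.
At 4 kcal/g: 989.74 ÷ 4 = 247.435 g.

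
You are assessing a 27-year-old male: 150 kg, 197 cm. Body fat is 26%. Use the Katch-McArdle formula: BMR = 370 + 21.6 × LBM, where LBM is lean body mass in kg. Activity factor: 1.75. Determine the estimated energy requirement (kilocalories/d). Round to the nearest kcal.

LBM = 150 × (1 − 0.26) = 111 kg. Katch-McArdle: BMR = 370 + 21.6 × 111 = 2767.6 kcal/day.
TEE = BMR × activity factor = 2767.6 × 1.75 = 4843.3 kcal/day.

4843 kilocalories/d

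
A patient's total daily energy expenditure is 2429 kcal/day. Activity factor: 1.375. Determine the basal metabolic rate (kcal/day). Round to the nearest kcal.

BMR = TEE ÷ activity factor = 2429 ÷ 1.375 = 1766.5455 kcal/day.

1767 kcal/day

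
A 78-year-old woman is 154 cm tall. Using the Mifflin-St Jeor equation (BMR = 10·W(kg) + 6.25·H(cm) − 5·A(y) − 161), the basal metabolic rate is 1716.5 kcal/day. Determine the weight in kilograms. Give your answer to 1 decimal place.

130.5 kg

1716.5 = 10·W + 6.25(154) − 5(78) − 161
10·W = 1716.5 − 411.5 = 1305, so W = 130.5 kg.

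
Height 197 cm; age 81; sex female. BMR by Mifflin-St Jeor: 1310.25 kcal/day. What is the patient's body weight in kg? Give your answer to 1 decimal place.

64.5 kg

1310.25 = 10·W + 6.25(197) − 5(81) − 161
10·W = 1310.25 − 665.25 = 645, so W = 64.5 kg.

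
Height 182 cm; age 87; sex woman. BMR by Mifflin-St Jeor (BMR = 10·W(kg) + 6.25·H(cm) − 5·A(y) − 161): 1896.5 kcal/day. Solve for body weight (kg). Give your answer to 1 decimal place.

1896.5 = 10·W + 6.25(182) − 5(87) − 161
10·W = 1896.5 − 541.5 = 1355, so W = 135.5 kg.

135.5 kg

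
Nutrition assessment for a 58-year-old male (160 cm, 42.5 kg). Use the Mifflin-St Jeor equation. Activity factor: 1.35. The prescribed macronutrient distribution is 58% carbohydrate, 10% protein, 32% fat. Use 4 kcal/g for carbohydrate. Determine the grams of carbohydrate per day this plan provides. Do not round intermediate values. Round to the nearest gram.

223 g/day

Mifflin-St Jeor (male): BMR = 10(42.5) + 6.25(160) − 5(58) + 5 = 425 + 1000 − 290 + 5 = 1140 kcal/day.
TEE = 1140 × 1.35 = 1539 kcal/day.
Carbohydrate energy = 58% × 1539 = 892.62 kcal.
Carbohydrate = 892.62 ÷ 4 kcal/g = 223.155 g.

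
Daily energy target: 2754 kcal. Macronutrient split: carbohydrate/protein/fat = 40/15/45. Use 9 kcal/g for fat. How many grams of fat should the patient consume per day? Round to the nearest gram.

Fat energy = 45% × 2754 = 1239.3 kcal.
At 9 kcal/g: 1239.3 ÷ 9 = 137.7 g.

138 g/day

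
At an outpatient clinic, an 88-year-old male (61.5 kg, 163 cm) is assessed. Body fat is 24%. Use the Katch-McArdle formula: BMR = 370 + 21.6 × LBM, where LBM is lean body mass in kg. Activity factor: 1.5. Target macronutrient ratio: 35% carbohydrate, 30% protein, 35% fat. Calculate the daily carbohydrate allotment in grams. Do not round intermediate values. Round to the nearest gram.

LBM = 61.5 × (1 − 0.24) = 46.74 kg. Katch-McArdle: BMR = 370 + 21.6 × 46.74 = 1379.584 kcal/day.
TEE = 1379.584 × 1.5 = 2069.376 kcal/day.
Carbohydrate energy = 35% × 2069.376 = 724.2816 kcal.
Carbohydrate = 724.2816 ÷ 4 kcal/g = 181.0704 g.

181 g/day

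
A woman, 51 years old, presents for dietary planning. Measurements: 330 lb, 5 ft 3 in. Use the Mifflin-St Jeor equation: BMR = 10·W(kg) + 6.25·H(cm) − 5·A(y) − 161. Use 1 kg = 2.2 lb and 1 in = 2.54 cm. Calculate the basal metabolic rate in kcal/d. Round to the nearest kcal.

2084 kcal/d

Convert to metric: weight = 330 ÷ 2.2 = 150 kg; height = (5×12 + 3) × 2.54 = 63 × 2.54 = 160.02 cm.
Mifflin-St Jeor (female): BMR = 10(150) + 6.25(160.02) − 5(51) − 161 = 1500 + 1000.125 − 255 − 161 = 2084.125 kcal/day.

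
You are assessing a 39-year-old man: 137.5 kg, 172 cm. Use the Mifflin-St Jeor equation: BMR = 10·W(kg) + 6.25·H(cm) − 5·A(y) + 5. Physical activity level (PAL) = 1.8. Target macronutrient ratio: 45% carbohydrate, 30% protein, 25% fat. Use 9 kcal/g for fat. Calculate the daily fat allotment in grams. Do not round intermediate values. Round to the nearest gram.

113 g/day

Mifflin-St Jeor (male): BMR = 10(137.5) + 6.25(172) − 5(39) + 5 = 1375 + 1075 − 195 + 5 = 2260 kcal/day.
TEE = 2260 × 1.8 = 4068 kcal/day.
Fat energy = 25% × 4068 = 1017 kcal.
Fat = 1017 ÷ 9 kcal/g = 113 g.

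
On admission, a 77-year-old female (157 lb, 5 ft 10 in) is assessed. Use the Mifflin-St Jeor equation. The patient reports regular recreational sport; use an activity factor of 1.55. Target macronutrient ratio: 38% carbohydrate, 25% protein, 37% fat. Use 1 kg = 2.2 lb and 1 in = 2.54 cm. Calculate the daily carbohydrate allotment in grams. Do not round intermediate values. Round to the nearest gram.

Convert to metric: weight = 157 ÷ 2.2 = 71.3636 kg; height = (5×12 + 10) × 2.54 = 70 × 2.54 = 177.8 cm.
Mifflin-St Jeor (female): BMR = 10(71.3636) + 6.25(177.8) − 5(77) − 161 = 713.6364 + 1111.25 − 385 − 161 = 1278.8864 kcal/day.
TEE = 1278.8864 × 1.55 = 1982.2739 kcal/day.
Carbohydrate energy = 38% × 1982.2739 = 753.2641 kcal.
Carbohydrate = 753.2641 ÷ 4 kcal/g = 188.316 g.

188 g/day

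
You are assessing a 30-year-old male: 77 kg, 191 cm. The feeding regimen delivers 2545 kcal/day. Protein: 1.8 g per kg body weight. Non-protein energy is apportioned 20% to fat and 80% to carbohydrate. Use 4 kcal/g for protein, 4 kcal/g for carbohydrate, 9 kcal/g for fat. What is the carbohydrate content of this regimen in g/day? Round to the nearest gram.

Protein = 1.8 × 77 = 138.6 g → 138.6 × 4 = 554.4 kcal.
Non-protein calories = 2545 − 554.4 = 1990.6 kcal.
Fat: 20% × 1990.6 = 398.12 kcal; carbohydrate: 1592.48 kcal.
Carbohydrate: 1592.48 kcal ÷ 4 kcal/g = 398.12 g.

398 g/day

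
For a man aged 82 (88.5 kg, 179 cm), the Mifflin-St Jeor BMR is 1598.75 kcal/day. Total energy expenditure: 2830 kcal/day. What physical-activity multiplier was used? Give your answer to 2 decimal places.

1.77

Activity factor = TEE ÷ BMR = 2830 ÷ 1598.75 = 1.77.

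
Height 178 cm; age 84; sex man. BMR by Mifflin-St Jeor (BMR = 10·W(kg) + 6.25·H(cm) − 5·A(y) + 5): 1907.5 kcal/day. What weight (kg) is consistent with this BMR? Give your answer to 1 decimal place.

1907.5 = 10·W + 6.25(178) − 5(84) + 5
10·W = 1907.5 − 697.5 = 1210, so W = 121 kg.

121.0 kg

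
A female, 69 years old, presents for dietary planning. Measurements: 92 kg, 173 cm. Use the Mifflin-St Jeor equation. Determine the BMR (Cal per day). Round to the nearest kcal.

Mifflin-St Jeor (female): BMR = 10(92) + 6.25(173) − 5(69) − 161 = 920 + 1081.25 − 345 − 161 = 1495.25 kcal/day.

1495 Cal per day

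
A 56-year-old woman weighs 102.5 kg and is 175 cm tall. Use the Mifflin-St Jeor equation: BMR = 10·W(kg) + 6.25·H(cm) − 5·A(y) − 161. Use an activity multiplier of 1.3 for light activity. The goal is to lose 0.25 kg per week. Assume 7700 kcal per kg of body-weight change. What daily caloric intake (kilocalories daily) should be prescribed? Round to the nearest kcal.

1906 kilocalories daily

Mifflin-St Jeor (female): BMR = 10(102.5) + 6.25(175) − 5(56) − 161 = 1025 + 1093.75 − 280 − 161 = 1677.75 kcal/day.
TEE = 1677.75 × 1.3 = 2181.075 kcal/day.
Required daily deficit = 0.25 × 7700 ÷ 7 = 275 kcal/day.
Target intake = 2181.075 − 275 = 1906.075 kcal/day.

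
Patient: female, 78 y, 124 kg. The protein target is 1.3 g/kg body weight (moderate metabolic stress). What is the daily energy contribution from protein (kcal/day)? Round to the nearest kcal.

Protein = 1.3 g/kg × 124 kg = 161.2 g/day.
Protein energy = 161.2 g × 4 kcal/g = 644.8 kcal/day.

645 kcal/day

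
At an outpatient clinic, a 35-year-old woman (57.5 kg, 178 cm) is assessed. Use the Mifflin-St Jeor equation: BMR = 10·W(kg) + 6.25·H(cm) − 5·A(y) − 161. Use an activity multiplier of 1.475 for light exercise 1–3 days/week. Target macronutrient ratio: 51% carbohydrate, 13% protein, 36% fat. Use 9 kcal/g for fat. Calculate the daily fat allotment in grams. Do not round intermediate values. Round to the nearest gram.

80 g/day

Mifflin-St Jeor (female): BMR = 10(57.5) + 6.25(178) − 5(35) − 161 = 575 + 1112.5 − 175 − 161 = 1351.5 kcal/day.
TEE = 1351.5 × 1.475 = 1993.4625 kcal/day.
Fat energy = 36% × 1993.4625 = 717.6465 kcal.
Fat = 717.6465 ÷ 9 kcal/g = 79.7385 g.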